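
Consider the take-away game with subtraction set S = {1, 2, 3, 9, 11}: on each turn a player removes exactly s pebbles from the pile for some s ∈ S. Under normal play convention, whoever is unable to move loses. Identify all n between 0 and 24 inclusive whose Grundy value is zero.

n :  0  1  2  3  4  5  6  7  8  9 10 11 12 13 14 15 16 17 18 19 20 21 22 23 24
G :  0  1  2  3  0  1  2  3  0  1  2  3  0  1  2  3  0  1  2  3  0  1  2  3  0
P-positions are exactly the n with G(n) = 0.

0, 4, 8, 12, 16, 20, 24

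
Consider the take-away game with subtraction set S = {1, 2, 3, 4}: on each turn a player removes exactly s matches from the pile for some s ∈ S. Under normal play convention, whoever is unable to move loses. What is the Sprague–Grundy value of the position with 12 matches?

2

G(0) = 0
G(1) = mex{0} = 1
G(2) = mex{1,0} = 2
G(3) = mex{2,1,0} = 3
G(4) = mex{3,2,1,0} = 4
G(5) = mex{4,3,2,1} = 0
G(6) = mex{0,4,3,2} = 1
G(7) = mex{1,0,4,3} = 2
G(8) = mex{2,1,0,4} = 3
G(9) = mex{3,2,1,0} = 4
G(10) = mex{4,3,2,1} = 0
G(11) = mex{0,4,3,2} = 1
G(12) = mex{1,0,4,3} = 2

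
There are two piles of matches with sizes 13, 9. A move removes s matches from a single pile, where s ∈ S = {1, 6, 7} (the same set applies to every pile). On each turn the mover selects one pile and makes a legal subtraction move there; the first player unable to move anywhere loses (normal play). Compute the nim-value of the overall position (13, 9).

2

All piles use S = {1, 6, 7}:
G(0) = 0
G(1) = mex{0} = 1
G(2) = mex{1} = 0
G(3) = mex{0} = 1
G(4) = mex{1} = 0
G(5) = mex{0} = 1
G(6) = mex{1,0} = 2
G(7) = mex{2,1,0} = 3
G(8) = mex{3,0,1} = 2
G(9) = mex{2,1,0} = 3
G(10) = mex{3,0,1} = 2
G(11) = mex{2,1,0} = 3
G(12) = mex{3,2,1} = 0
G(13) = mex{0,3,2} = 1
Pile A: G(13) = 1.
Pile B: G(9) = 3.
Combined Grundy value = 1 ⊕ 3 = 2.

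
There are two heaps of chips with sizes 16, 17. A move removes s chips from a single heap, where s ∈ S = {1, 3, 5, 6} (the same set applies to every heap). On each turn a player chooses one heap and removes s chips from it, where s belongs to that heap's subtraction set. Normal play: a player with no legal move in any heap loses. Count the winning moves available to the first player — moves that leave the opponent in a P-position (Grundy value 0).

All heaps use S = {1, 3, 5, 6}:
n :  0  1  2  3  4  5  6  7  8  9 10 11 12 13 14 15 16 17
G :  0  1  0  1  0  1  2  3  2  3  2  0  1  0  1  0  1  2
Heap A: G(16) = 1.
Heap B: G(17) = 2.
Combined Grundy value = 1 ⊕ 2 = 3.
A winning move leaves total XOR = 0, i.e. changes one component's Grundy value g to g ⊕ X where X is the current total.
Heap A: need g' = 1⊕3 = 2. Options: 16−1→G=0, 16−3→G=0, 16−5→G=0, 16−6→G=2. Hits: 1.
Heap B: need g' = 2⊕3 = 1. Options: 17−1→G=1, 17−3→G=1, 17−5→G=1, 17−6→G=0. Hits: 3.

4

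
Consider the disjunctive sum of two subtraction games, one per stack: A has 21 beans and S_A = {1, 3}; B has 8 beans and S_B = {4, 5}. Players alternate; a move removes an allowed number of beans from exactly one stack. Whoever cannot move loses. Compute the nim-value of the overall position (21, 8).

3

Stack A, S = {1, 3}:
G(0) = 0
G(1) = mex{0} = 1
G(2) = mex{1} = 0
G(3) = mex{0,0} = 1
G(4) = mex{1,1} = 0
G(5) = mex{0,0} = 1
G(6) = mex{1,1} = 0
G(7) = mex{0,0} = 1
G(8) = mex{1,1} = 0
G(9) = mex{0,0} = 1
G(10) = mex{1,1} = 0
G(11) = mex{0,0} = 1
G(12) = mex{1,1} = 0
G(13) = mex{0,0} = 1
G(14) = mex{1,1} = 0
G(15) = mex{0,0} = 1
G(16) = mex{1,1} = 0
G(17) = mex{0,0} = 1
G(18) = mex{1,1} = 0
G(19) = mex{0,0} = 1
G(20) = mex{1,1} = 0
G(21) = mex{0,0} = 1
G_A(21) = 1.
Stack B, S = {4, 5}:
n : 0 1 2 3 4 5 6 7 8
G : 0 0 0 0 1 1 1 1 2
G_B(8) = 2.
Combined Grundy value = 1 ⊕ 2 = 3.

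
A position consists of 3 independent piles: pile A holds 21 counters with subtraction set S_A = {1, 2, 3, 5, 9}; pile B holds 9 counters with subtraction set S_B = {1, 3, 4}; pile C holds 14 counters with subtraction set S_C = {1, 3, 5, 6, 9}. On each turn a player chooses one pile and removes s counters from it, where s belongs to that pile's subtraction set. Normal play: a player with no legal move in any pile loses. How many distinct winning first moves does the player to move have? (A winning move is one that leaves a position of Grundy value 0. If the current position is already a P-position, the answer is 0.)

6

Pile A, S = {1, 2, 3, 5, 9}:
n :  0  1  2  3  4  5  6  7  8  9 10 11 12 13 14 15 16 17 18 19 20 21
G :  0  1  2  3  0  1  2  3  0  1  2  3  0  1  2  3  0  1  2  3  0  1
G_A(21) = 1.
Pile B, S = {1, 3, 4}:
n : 0 1 2 3 4 5 6 7 8 9
G : 0 1 0 1 2 3 2 0 1 0
G_B(9) = 0.
Pile C, S = {1, 3, 5, 6, 9}:
n :  0  1  2  3  4  5  6  7  8  9 10 11 12 13 14
G :  0  1  0  1  0  1  2  3  2  3  2  3  0  1  0
G_C(14) = 0.
Combined Grundy value = 1 ⊕ 0 ⊕ 0 = 1.
A winning move leaves total XOR = 0, i.e. changes one component's Grundy value g to g ⊕ X where X is the current total.
Pile A: need g' = 1⊕1 = 0. Options: 21−1→G=0, 21−2→G=3, 21−3→G=2, 21−5→G=0, 21−9→G=0. Hits: 3.
Pile B: need g' = 0⊕1 = 1. Options: 9−1→G=1, 9−3→G=2, 9−4→G=3. Hits: 1.
Pile C: need g' = 0⊕1 = 1. Options: 14−1→G=1, 14−3→G=3, 14−5→G=3, 14−6→G=2, 14−9→G=1. Hits: 2.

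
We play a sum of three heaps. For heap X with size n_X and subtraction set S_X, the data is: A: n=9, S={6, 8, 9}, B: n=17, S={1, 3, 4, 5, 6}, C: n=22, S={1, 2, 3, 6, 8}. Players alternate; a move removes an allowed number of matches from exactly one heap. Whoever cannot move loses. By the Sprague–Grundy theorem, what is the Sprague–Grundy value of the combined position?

5

Heap A, S = {6, 8, 9}:
n : 0 1 2 3 4 5 6 7 8 9
G : 0 0 0 0 0 0 1 1 1 1
G_A(9) = 1.
Heap B, S = {1, 3, 4, 5, 6}:
n :  0  1  2  3  4  5  6  7  8  9 10 11 12 13 14 15 16 17
G :  0  1  0  1  2  3  2  3  4  0  1  0  1  2  3  2  3  4
G_B(17) = 4.
Heap C, S = {1, 2, 3, 6, 8}:
n :  0  1  2  3  4  5  6  7  8  9 10 11 12 13 14 15 16 17 18 19 20 21 22
G :  0  1  2  3  0  1  2  3  4  0  1  2  3  0  1  2  3  4  0  1  2  3  0
G_C(22) = 0.
Combined Grundy value = 1 ⊕ 4 ⊕ 0 = 5.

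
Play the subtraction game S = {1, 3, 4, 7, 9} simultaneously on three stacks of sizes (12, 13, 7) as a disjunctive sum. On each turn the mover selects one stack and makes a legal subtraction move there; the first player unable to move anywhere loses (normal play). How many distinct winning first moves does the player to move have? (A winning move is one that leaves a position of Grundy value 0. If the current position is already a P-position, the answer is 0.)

All stacks use S = {1, 3, 4, 7, 9}:
n :  0  1  2  3  4  5  6  7  8  9 10 11 12 13
G :  0  1  0  1  2  3  2  3  0  1  0  1  2  3
Stack A: G(12) = 2.
Stack B: G(13) = 3.
Stack C: G(7) = 3.
Combined Grundy value = 2 ⊕ 3 ⊕ 3 = 2.
A winning move leaves total XOR = 0, i.e. changes one component's Grundy value g to g ⊕ X where X is the current total.
Stack A: need g' = 2⊕2 = 0. Options: 12−1→G=1, 12−3→G=1, 12−4→G=0, 12−7→G=3, 12−9→G=1. Hits: 1.
Stack B: need g' = 3⊕2 = 1. Options: 13−1→G=2, 13−3→G=0, 13−4→G=1, 13−7→G=2, 13−9→G=2. Hits: 1.
Stack C: need g' = 3⊕2 = 1. Options: 7−1→G=2, 7−3→G=2, 7−4→G=1, 7−7→G=0. Hits: 1.

3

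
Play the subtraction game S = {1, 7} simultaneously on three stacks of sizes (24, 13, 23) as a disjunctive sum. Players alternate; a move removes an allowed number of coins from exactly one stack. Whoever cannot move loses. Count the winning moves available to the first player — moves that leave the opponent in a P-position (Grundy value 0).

All stacks use S = {1, 7}:
n :  0  1  2  3  4  5  6  7  8  9 10 11 12 13 14 15 16 17 18 19 20 21 22 23 24
G :  0  1  0  1  0  1  0  1  0  1  0  1  0  1  0  1  0  1  0  1  0  1  0  1  0
Stack A: G(24) = 0.
Stack B: G(13) = 1.
Stack C: G(23) = 1.
Combined Grundy value = 0 ⊕ 1 ⊕ 1 = 0.
A winning move leaves total XOR = 0, i.e. changes one component's Grundy value g to g ⊕ X where X is the current total.
Stack A: target g' = 0⊕0 = 0, but every legal move changes the Grundy value (mex property), so 0 moves.
Stack B: target g' = 1⊕0 = 1, but every legal move changes the Grundy value (mex property), so 0 moves.
Stack C: target g' = 1⊕0 = 1, but every legal move changes the Grundy value (mex property), so 0 moves.

0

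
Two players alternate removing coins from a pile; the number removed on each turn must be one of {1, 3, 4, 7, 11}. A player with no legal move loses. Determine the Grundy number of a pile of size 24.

0

G(0) = 0
G(1) = mex{0} = 1
G(2) = mex{1} = 0
G(3) = mex{0,0} = 1
G(4) = mex{1,1,0} = 2
G(5) = mex{2,0,1} = 3
G(6) = mex{3,1,0} = 2
G(7) = mex{2,2,1,0} = 3
G(8) = mex{3,3,2,1} = 0
G(9) = mex{0,2,3,0} = 1
G(10) = mex{1,3,2,1} = 0
G(11) = mex{0,0,3,2,0} = 1
G(12) = mex{1,1,0,3,1} = 2
G(13) = mex{2,0,1,2,0} = 3
G(14) = mex{3,1,0,3,1} = 2
G(15) = mex{2,2,1,0,2} = 3
G(16) = mex{3,3,2,1,3} = 0
G(17) = mex{0,2,3,0,2} = 1
G(18) = mex{1,3,2,1,3} = 0
G(19) = mex{0,0,3,2,0} = 1
G(20) = mex{1,1,0,3,1} = 2
G(21) = mex{2,0,1,2,0} = 3
G(22) = mex{3,1,0,3,1} = 2
G(23) = mex{2,2,1,0,2} = 3
G(24) = mex{3,3,2,1,3} = 0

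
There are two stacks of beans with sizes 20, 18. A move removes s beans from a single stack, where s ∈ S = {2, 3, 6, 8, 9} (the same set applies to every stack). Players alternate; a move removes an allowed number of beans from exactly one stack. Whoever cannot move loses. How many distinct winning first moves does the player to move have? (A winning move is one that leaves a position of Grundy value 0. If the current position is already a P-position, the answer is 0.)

3

All stacks use S = {2, 3, 6, 8, 9}:
n :  0  1  2  3  4  5  6  7  8  9 10 11 12 13 14 15 16 17 18 19 20
G :  0  0  1  1  2  0  3  1  2  2  3  3  0  4  1  5  0  0  1  1  2
Stack A: G(20) = 2.
Stack B: G(18) = 1.
Combined Grundy value = 2 ⊕ 1 = 3.
A winning move leaves total XOR = 0, i.e. changes one component's Grundy value g to g ⊕ X where X is the current total.
Stack A: need g' = 2⊕3 = 1. Options: 20−2→G=1, 20−3→G=0, 20−6→G=1, 20−8→G=0, 20−9→G=3. Hits: 2.
Stack B: need g' = 1⊕3 = 2. Options: 18−2→G=0, 18−3→G=5, 18−6→G=0, 18−8→G=3, 18−9→G=2. Hits: 1.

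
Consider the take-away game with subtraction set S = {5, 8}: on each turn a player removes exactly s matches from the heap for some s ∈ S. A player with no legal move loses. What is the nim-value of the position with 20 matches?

1

G(0) = 0
G(1) = mex{} = 0
G(2) = mex{} = 0
G(3) = mex{} = 0
G(4) = mex{} = 0
G(5) = mex{0} = 1
G(6) = mex{0} = 1
G(7) = mex{0} = 1
G(8) = mex{0,0} = 1
G(9) = mex{0,0} = 1
G(10) = mex{1,0} = 2
G(11) = mex{1,0} = 2
G(12) = mex{1,0} = 2
G(13) = mex{1,1} = 0
G(14) = mex{1,1} = 0
G(15) = mex{2,1} = 0
G(16) = mex{2,1} = 0
G(17) = mex{2,1} = 0
G(18) = mex{0,2} = 1
G(19) = mex{0,2} = 1
G(20) = mex{0,2} = 1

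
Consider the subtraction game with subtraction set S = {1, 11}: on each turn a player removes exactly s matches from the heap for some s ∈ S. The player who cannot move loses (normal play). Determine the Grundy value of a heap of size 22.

0

G(0) = 0
G(1) = mex{0} = 1
G(2) = mex{1} = 0
G(3) = mex{0} = 1
G(4) = mex{1} = 0
G(5) = mex{0} = 1
G(6) = mex{1} = 0
G(7) = mex{0} = 1
G(8) = mex{1} = 0
G(9) = mex{0} = 1
G(10) = mex{1} = 0
G(11) = mex{0,0} = 1
G(12) = mex{1,1} = 0
G(13) = mex{0,0} = 1
G(14) = mex{1,1} = 0
G(15) = mex{0,0} = 1
G(16) = mex{1,1} = 0
G(17) = mex{0,0} = 1
G(18) = mex{1,1} = 0
G(19) = mex{0,0} = 1
G(20) = mex{1,1} = 0
G(21) = mex{0,0} = 1
G(22) = mex{1,1} = 0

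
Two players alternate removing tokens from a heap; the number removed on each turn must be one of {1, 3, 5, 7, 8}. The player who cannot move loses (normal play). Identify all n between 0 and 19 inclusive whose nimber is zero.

0, 2, 4, 6, 15, 17, 19

G(0) = 0
G(1) = mex{0} = 1
G(2) = mex{1} = 0
G(3) = mex{0,0} = 1
G(4) = mex{1,1} = 0
G(5) = mex{0,0,0} = 1
G(6) = mex{1,1,1} = 0
G(7) = mex{0,0,0,0} = 1
G(8) = mex{1,1,1,1,0} = 2
G(9) = mex{2,0,0,0,1} = 3
G(10) = mex{3,1,1,1,0} = 2
G(11) = mex{2,2,0,0,1} = 3
G(12) = mex{3,3,1,1,0} = 2
G(13) = mex{2,2,2,0,1} = 3
G(14) = mex{3,3,3,1,0} = 2
G(15) = mex{2,2,2,2,1} = 0
G(16) = mex{0,3,3,3,2} = 1
G(17) = mex{1,2,2,2,3} = 0
G(18) = mex{0,0,3,3,2} = 1
G(19) = mex{1,1,2,2,3} = 0
P-positions are exactly the n with G(n) = 0.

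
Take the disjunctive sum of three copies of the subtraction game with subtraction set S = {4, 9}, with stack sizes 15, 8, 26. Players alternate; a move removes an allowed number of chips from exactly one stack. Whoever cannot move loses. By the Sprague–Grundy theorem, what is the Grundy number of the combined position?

0

All stacks use S = {4, 9}:
G(0) = 0
G(1) = mex{} = 0
G(2) = mex{} = 0
G(3) = mex{} = 0
G(4) = mex{0} = 1
G(5) = mex{0} = 1
G(6) = mex{0} = 1
G(7) = mex{0} = 1
G(8) = mex{1} = 0
G(9) = mex{1,0} = 2
G(10) = mex{1,0} = 2
G(11) = mex{1,0} = 2
G(12) = mex{0,0} = 1
G(13) = mex{2,1} = 0
G(14) = mex{2,1} = 0
G(15) = mex{2,1} = 0
G(16) = mex{1,1} = 0
G(17) = mex{0,0} = 1
G(18) = mex{0,2} = 1
G(19) = mex{0,2} = 1
G(20) = mex{0,2} = 1
G(21) = mex{1,1} = 0
G(22) = mex{1,0} = 2
G(23) = mex{1,0} = 2
G(24) = mex{1,0} = 2
G(25) = mex{0,0} = 1
G(26) = mex{2,1} = 0
Stack A: G(15) = 0.
Stack B: G(8) = 0.
Stack C: G(26) = 0.
Combined Grundy value = 0 ⊕ 0 ⊕ 0 = 0.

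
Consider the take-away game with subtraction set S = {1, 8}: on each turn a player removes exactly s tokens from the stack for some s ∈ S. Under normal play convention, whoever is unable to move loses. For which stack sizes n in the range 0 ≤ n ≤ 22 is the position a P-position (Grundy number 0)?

G(0) = 0
G(1) = mex{0} = 1
G(2) = mex{1} = 0
G(3) = mex{0} = 1
G(4) = mex{1} = 0
G(5) = mex{0} = 1
G(6) = mex{1} = 0
G(7) = mex{0} = 1
G(8) = mex{1,0} = 2
G(9) = mex{2,1} = 0
G(10) = mex{0,0} = 1
G(11) = mex{1,1} = 0
G(12) = mex{0,0} = 1
G(13) = mex{1,1} = 0
G(14) = mex{0,0} = 1
G(15) = mex{1,1} = 0
G(16) = mex{0,2} = 1
G(17) = mex{1,0} = 2
G(18) = mex{2,1} = 0
G(19) = mex{0,0} = 1
G(20) = mex{1,1} = 0
G(21) = mex{0,0} = 1
G(22) = mex{1,1} = 0
P-positions are exactly the n with G(n) = 0.

0, 2, 4, 6, 9, 11, 13, 15, 18, 20, 22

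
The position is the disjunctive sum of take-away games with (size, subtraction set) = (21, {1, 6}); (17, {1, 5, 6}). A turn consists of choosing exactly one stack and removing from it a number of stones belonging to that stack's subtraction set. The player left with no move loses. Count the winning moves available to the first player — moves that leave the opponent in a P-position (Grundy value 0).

Stack A, S = {1, 6}:
n :  0  1  2  3  4  5  6  7  8  9 10 11 12 13 14 15 16 17 18 19 20 21
G :  0  1  0  1  0  1  2  0  1  0  1  0  1  2  0  1  0  1  0  1  2  0
G_A(21) = 0.
Stack B, S = {1, 5, 6}:
n :  0  1  2  3  4  5  6  7  8  9 10 11 12 13 14 15 16 17
G :  0  1  0  1  0  1  2  3  2  3  2  0  1  0  1  0  1  2
G_B(17) = 2.
Combined Grundy value = 0 ⊕ 2 = 2.
A winning move leaves total XOR = 0, i.e. changes one component's Grundy value g to g ⊕ X where X is the current total.
Stack A: need g' = 0⊕2 = 2. Options: 21−1→G=2, 21−6→G=1. Hits: 1.
Stack B: need g' = 2⊕2 = 0. Options: 17−1→G=1, 17−5→G=1, 17−6→G=0. Hits: 1.

2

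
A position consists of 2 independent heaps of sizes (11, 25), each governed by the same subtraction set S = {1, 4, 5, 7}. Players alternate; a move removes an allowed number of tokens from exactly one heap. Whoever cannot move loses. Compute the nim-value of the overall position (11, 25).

All heaps use S = {1, 4, 5, 7}:
n :  0  1  2  3  4  5  6  7  8  9 10 11 12 13 14 15 16 17 18 19 20 21 22 23 24 25
G :  0  1  0  1  2  3  2  3  0  1  0  1  2  3  2  3  0  1  0  1  2  3  2  3  0  1
Heap A: G(11) = 1.
Heap B: G(25) = 1.
Combined Grundy value = 1 ⊕ 1 = 0.

0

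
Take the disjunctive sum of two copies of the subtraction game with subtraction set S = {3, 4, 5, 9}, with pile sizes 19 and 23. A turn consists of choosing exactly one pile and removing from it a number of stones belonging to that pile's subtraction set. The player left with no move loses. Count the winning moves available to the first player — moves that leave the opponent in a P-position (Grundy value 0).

All piles use S = {3, 4, 5, 9}:
G(0) = 0
G(1) = mex{} = 0
G(2) = mex{} = 0
G(3) = mex{0} = 1
G(4) = mex{0,0} = 1
G(5) = mex{0,0,0} = 1
G(6) = mex{1,0,0} = 2
G(7) = mex{1,1,0} = 2
G(8) = mex{1,1,1} = 0
G(9) = mex{2,1,1,0} = 3
G(10) = mex{2,2,1,0} = 3
G(11) = mex{0,2,2,0} = 1
G(12) = mex{3,0,2,1} = 4
G(13) = mex{3,3,0,1} = 2
G(14) = mex{1,3,3,1} = 0
G(15) = mex{4,1,3,2} = 0
G(16) = mex{2,4,1,2} = 0
G(17) = mex{0,2,4,0} = 1
G(18) = mex{0,0,2,3} = 1
G(19) = mex{0,0,0,3} = 1
G(20) = mex{1,0,0,1} = 2
G(21) = mex{1,1,0,4} = 2
G(22) = mex{1,1,1,2} = 0
G(23) = mex{2,1,1,0} = 3
Pile A: G(19) = 1.
Pile B: G(23) = 3.
Combined Grundy value = 1 ⊕ 3 = 2.
A winning move leaves total XOR = 0, i.e. changes one component's Grundy value g to g ⊕ X where X is the current total.
Pile A: need g' = 1⊕2 = 3. Options: 19−3→G=0, 19−4→G=0, 19−5→G=0, 19−9→G=3. Hits: 1.
Pile B: need g' = 3⊕2 = 1. Options: 23−3→G=2, 23−4→G=1, 23−5→G=1, 23−9→G=0. Hits: 2.

3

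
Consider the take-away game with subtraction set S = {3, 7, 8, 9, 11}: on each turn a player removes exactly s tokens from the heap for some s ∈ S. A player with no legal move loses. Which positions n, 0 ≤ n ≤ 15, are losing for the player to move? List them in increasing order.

n :  0  1  2  3  4  5  6  7  8  9 10 11 12 13 14 15
G :  0  0  0  1  1  1  0  2  2  1  3  3  2  2  4  3
P-positions are exactly the n with G(n) = 0.

0, 1, 2, 6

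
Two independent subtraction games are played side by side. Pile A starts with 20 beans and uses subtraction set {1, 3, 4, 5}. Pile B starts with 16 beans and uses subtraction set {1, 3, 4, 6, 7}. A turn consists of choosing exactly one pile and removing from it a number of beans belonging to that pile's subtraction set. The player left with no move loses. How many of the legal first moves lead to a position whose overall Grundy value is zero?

Pile A, S = {1, 3, 4, 5}:
n :  0  1  2  3  4  5  6  7  8  9 10 11 12 13 14 15 16 17 18 19 20
G :  0  1  0  1  2  3  2  3  0  1  0  1  2  3  2  3  0  1  0  1  2
G_A(20) = 2.
Pile B, S = {1, 3, 4, 6, 7}:
n :  0  1  2  3  4  5  6  7  8  9 10 11 12 13 14 15 16
G :  0  1  0  1  2  3  2  3  4  5  0  1  0  1  2  3  2
G_B(16) = 2.
Combined Grundy value = 2 ⊕ 2 = 0.
A winning move leaves total XOR = 0, i.e. changes one component's Grundy value g to g ⊕ X where X is the current total.
Pile A: target g' = 2⊕0 = 2, but every legal move changes the Grundy value (mex property), so 0 moves.
Pile B: target g' = 2⊕0 = 2, but every legal move changes the Grundy value (mex property), so 0 moves.

0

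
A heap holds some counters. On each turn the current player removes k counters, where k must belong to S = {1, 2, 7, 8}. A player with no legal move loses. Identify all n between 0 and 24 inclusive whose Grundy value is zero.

G(0) = 0
G(1) = mex{0} = 1
G(2) = mex{1,0} = 2
G(3) = mex{2,1} = 0
G(4) = mex{0,2} = 1
G(5) = mex{1,0} = 2
G(6) = mex{2,1} = 0
G(7) = mex{0,2,0} = 1
G(8) = mex{1,0,1,0} = 2
G(9) = mex{2,1,2,1} = 0
G(10) = mex{0,2,0,2} = 1
G(11) = mex{1,0,1,0} = 2
G(12) = mex{2,1,2,1} = 0
G(13) = mex{0,2,0,2} = 1
G(14) = mex{1,0,1,0} = 2
G(15) = mex{2,1,2,1} = 0
G(16) = mex{0,2,0,2} = 1
G(17) = mex{1,0,1,0} = 2
G(18) = mex{2,1,2,1} = 0
G(19) = mex{0,2,0,2} = 1
G(20) = mex{1,0,1,0} = 2
G(21) = mex{2,1,2,1} = 0
G(22) = mex{0,2,0,2} = 1
G(23) = mex{1,0,1,0} = 2
G(24) = mex{2,1,2,1} = 0
P-positions are exactly the n with G(n) = 0.

0, 3, 6, 9, 12, 15, 18, 21, 24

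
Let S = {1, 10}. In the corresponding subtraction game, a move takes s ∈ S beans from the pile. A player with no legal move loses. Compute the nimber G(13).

n :  0  1  2  3  4  5  6  7  8  9 10 11 12 13
G :  0  1  0  1  0  1  0  1  0  1  2  0  1  0

0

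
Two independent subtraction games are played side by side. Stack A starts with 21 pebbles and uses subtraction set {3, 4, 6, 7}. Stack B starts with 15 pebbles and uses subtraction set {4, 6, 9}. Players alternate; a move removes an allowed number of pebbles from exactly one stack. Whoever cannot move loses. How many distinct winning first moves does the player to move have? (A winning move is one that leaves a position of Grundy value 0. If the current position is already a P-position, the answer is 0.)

0

Stack A, S = {3, 4, 6, 7}:
G(0) = 0
G(1) = mex{} = 0
G(2) = mex{} = 0
G(3) = mex{0} = 1
G(4) = mex{0,0} = 1
G(5) = mex{0,0} = 1
G(6) = mex{1,0,0} = 2
G(7) = mex{1,1,0,0} = 2
G(8) = mex{1,1,0,0} = 2
G(9) = mex{2,1,1,0} = 3
G(10) = mex{2,2,1,1} = 0
G(11) = mex{2,2,1,1} = 0
G(12) = mex{3,2,2,1} = 0
G(13) = mex{0,3,2,2} = 1
G(14) = mex{0,0,2,2} = 1
G(15) = mex{0,0,3,2} = 1
G(16) = mex{1,0,0,3} = 2
G(17) = mex{1,1,0,0} = 2
G(18) = mex{1,1,0,0} = 2
G(19) = mex{2,1,1,0} = 3
G(20) = mex{2,2,1,1} = 0
G(21) = mex{2,2,1,1} = 0
G_A(21) = 0.
Stack B, S = {4, 6, 9}:
n :  0  1  2  3  4  5  6  7  8  9 10 11 12 13 14 15
G :  0  0  0  0  1  1  1  1  2  2  2  2  3  0  0  0
G_B(15) = 0.
Combined Grundy value = 0 ⊕ 0 = 0.
A winning move leaves total XOR = 0, i.e. changes one component's Grundy value g to g ⊕ X where X is the current total.
Stack A: target g' = 0⊕0 = 0, but every legal move changes the Grundy value (mex property), so 0 moves.
Stack B: target g' = 0⊕0 = 0, but every legal move changes the Grundy value (mex property), so 0 moves.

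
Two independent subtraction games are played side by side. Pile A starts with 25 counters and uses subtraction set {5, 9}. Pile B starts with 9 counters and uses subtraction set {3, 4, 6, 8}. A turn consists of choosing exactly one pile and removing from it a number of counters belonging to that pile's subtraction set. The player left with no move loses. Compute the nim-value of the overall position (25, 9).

1

Pile A, S = {5, 9}:
n :  0  1  2  3  4  5  6  7  8  9 10 11 12 13 14 15 16 17 18 19 20 21 22 23 24 25
G :  0  0  0  0  0  1  1  1  1  1  2  2  2  2  0  0  0  0  0  1  1  1  1  1  2  2
G_A(25) = 2.
Pile B, S = {3, 4, 6, 8}:
G(0) = 0
G(1) = mex{} = 0
G(2) = mex{} = 0
G(3) = mex{0} = 1
G(4) = mex{0,0} = 1
G(5) = mex{0,0} = 1
G(6) = mex{1,0,0} = 2
G(7) = mex{1,1,0} = 2
G(8) = mex{1,1,0,0} = 2
G(9) = mex{2,1,1,0} = 3
G_B(9) = 3.
Combined Grundy value = 2 ⊕ 3 = 1.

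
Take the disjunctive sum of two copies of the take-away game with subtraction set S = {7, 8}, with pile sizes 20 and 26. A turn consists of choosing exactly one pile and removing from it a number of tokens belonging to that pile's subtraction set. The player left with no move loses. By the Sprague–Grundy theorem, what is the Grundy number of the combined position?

All piles use S = {7, 8}:
n :  0  1  2  3  4  5  6  7  8  9 10 11 12 13 14 15 16 17 18 19 20 21 22 23 24 25 26
G :  0  0  0  0  0  0  0  1  1  1  1  1  1  1  2  0  0  0  0  0  0  0  1  1  1  1  1
Pile A: G(20) = 0.
Pile B: G(26) = 1.
Combined Grundy value = 0 ⊕ 1 = 1.

1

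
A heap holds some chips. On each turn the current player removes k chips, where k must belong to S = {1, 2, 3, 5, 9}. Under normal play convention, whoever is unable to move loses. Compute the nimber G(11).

n :  0  1  2  3  4  5  6  7  8  9 10 11
G :  0  1  2  3  0  1  2  3  0  1  2  3

3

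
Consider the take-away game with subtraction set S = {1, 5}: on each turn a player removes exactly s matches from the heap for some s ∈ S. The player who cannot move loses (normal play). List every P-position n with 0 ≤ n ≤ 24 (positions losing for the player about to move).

n :  0  1  2  3  4  5  6  7  8  9 10 11 12 13 14 15 16 17 18 19 20 21 22 23 24
G :  0  1  0  1  0  1  0  1  0  1  0  1  0  1  0  1  0  1  0  1  0  1  0  1  0
P-positions are exactly the n with G(n) = 0.

0, 2, 4, 6, 8, 10, 12, 14, 16, 18, 20, 22, 24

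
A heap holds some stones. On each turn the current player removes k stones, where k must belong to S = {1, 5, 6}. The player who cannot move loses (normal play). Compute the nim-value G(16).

1

G(0) = 0
G(1) = mex{0} = 1
G(2) = mex{1} = 0
G(3) = mex{0} = 1
G(4) = mex{1} = 0
G(5) = mex{0,0} = 1
G(6) = mex{1,1,0} = 2
G(7) = mex{2,0,1} = 3
G(8) = mex{3,1,0} = 2
G(9) = mex{2,0,1} = 3
G(10) = mex{3,1,0} = 2
G(11) = mex{2,2,1} = 0
G(12) = mex{0,3,2} = 1
G(13) = mex{1,2,3} = 0
G(14) = mex{0,3,2} = 1
G(15) = mex{1,2,3} = 0
G(16) = mex{0,0,2} = 1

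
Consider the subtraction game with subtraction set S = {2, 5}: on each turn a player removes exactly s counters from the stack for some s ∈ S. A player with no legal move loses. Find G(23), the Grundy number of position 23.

1

n :  0  1  2  3  4  5  6  7  8  9 10 11 12 13 14 15 16 17 18 19 20 21 22 23
G :  0  0  1  1  0  2  1  0  0  1  1  0  2  1  0  0  1  1  0  2  1  0  0  1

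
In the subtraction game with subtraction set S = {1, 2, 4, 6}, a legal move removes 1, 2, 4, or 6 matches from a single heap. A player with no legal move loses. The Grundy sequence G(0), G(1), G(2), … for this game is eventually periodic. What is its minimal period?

n :  0  1  2  3  4  5  6  7  8  9 10 11 12 13 14 15 16 17
G :  0  1  2  0  1  2  3  4  0  1  2  0  1  2  3  4  0  1
G(n+8) = G(n) holds for n = 0,…,5 (a full window of length max(S) = 6), so the sequence is purely periodic with period 8.

8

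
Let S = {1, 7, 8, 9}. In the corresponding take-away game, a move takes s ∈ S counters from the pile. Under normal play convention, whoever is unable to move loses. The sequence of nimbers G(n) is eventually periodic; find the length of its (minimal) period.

G(0) = 0
G(1) = mex{0} = 1
G(2) = mex{1} = 0
G(3) = mex{0} = 1
G(4) = mex{1} = 0
G(5) = mex{0} = 1
G(6) = mex{1} = 0
G(7) = mex{0,0} = 1
G(8) = mex{1,1,0} = 2
G(9) = mex{2,0,1,0} = 3
G(10) = mex{3,1,0,1} = 2
G(11) = mex{2,0,1,0} = 3
G(12) = mex{3,1,0,1} = 2
G(13) = mex{2,0,1,0} = 3
G(14) = mex{3,1,0,1} = 2
G(15) = mex{2,2,1,0} = 3
G(16) = mex{3,3,2,1} = 0
G(17) = mex{0,2,3,2} = 1
G(18) = mex{1,3,2,3} = 0
G(19) = mex{0,2,3,2} = 1
G(20) = mex{1,3,2,3} = 0
G(21) = mex{0,2,3,2} = 1
G(22) = mex{1,3,2,3} = 0
G(23) = mex{0,0,3,2} = 1
G(24) = mex{1,1,0,3} = 2
G(25) = mex{2,0,1,0} = 3
G(26) = mex{3,1,0,1} = 2
G(27) = mex{2,0,1,0} = 3
G(28) = mex{3,1,0,1} = 2
G(29) = mex{2,0,1,0} = 3
G(30) = mex{3,1,0,1} = 2
G(31) = mex{2,2,1,0} = 3
G(32) = mex{3,3,2,1} = 0
G(33) = mex{0,2,3,2} = 1
G(n+16) = G(n) holds for n = 0,…,8 (a full window of length max(S) = 9), so the sequence is purely periodic with period 16.

16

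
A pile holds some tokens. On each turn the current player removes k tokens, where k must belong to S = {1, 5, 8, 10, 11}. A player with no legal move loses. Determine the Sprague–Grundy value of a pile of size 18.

0

G(0) = 0
G(1) = mex{0} = 1
G(2) = mex{1} = 0
G(3) = mex{0} = 1
G(4) = mex{1} = 0
G(5) = mex{0,0} = 1
G(6) = mex{1,1} = 0
G(7) = mex{0,0} = 1
G(8) = mex{1,1,0} = 2
G(9) = mex{2,0,1} = 3
G(10) = mex{3,1,0,0} = 2
G(11) = mex{2,0,1,1,0} = 3
G(12) = mex{3,1,0,0,1} = 2
G(13) = mex{2,2,1,1,0} = 3
G(14) = mex{3,3,0,0,1} = 2
G(15) = mex{2,2,1,1,0} = 3
G(16) = mex{3,3,2,0,1} = 4
G(17) = mex{4,2,3,1,0} = 5
G(18) = mex{5,3,2,2,1} = 0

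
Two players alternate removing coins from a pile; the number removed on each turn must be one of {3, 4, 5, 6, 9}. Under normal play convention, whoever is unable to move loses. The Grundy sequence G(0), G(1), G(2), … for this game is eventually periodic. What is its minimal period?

n :  0  1  2  3  4  5  6  7  8  9 10 11 12 13 14 15 16 17 18 19 20 21 22 23 24 25
G :  0  0  0  1  1  1  2  2  2  3  3  3  0  0  0  1  1  1  2  2  2  3  3  3  0  0
G(n+12) = G(n) holds for n = 0,…,8 (a full window of length max(S) = 9), so the sequence is purely periodic with period 12.

12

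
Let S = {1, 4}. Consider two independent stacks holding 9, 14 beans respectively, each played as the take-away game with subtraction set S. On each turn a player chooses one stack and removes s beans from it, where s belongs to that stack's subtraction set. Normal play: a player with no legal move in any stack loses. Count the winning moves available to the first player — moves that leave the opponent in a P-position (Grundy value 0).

0

All stacks use S = {1, 4}:
n :  0  1  2  3  4  5  6  7  8  9 10 11 12 13 14
G :  0  1  0  1  2  0  1  0  1  2  0  1  0  1  2
Stack A: G(9) = 2.
Stack B: G(14) = 2.
Combined Grundy value = 2 ⊕ 2 = 0.
A winning move leaves total XOR = 0, i.e. changes one component's Grundy value g to g ⊕ X where X is the current total.
Stack A: target g' = 2⊕0 = 2, but every legal move changes the Grundy value (mex property), so 0 moves.
Stack B: target g' = 2⊕0 = 2, but every legal move changes the Grundy value (mex property), so 0 moves.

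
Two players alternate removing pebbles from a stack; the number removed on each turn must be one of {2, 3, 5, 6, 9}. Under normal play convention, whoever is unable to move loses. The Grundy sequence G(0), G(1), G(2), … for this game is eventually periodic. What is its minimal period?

n :  0  1  2  3  4  5  6  7  8  9 10 11 12 13 14 15 16 17 18 19 20 21 22 23 24 25 26 27 28
G :  0  0  1  1  2  2  3  3  0  4  1  5  0  4  1  2  0  3  1  2  0  3  1  2  0  3  1  2  0
From n = 14 onward G(n+4) = G(n); since this holds over max(S) = 9 consecutive positions the period is 4 (pre-period 14).

4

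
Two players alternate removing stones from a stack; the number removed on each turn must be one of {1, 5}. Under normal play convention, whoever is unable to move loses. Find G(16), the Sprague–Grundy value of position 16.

0

n :  0  1  2  3  4  5  6  7  8  9 10 11 12 13 14 15 16
G :  0  1  0  1  0  1  0  1  0  1  0  1  0  1  0  1  0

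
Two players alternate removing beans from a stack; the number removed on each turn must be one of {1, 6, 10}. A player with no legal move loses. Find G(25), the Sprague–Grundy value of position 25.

G(0) = 0
G(1) = mex{0} = 1
G(2) = mex{1} = 0
G(3) = mex{0} = 1
G(4) = mex{1} = 0
G(5) = mex{0} = 1
G(6) = mex{1,0} = 2
G(7) = mex{2,1} = 0
G(8) = mex{0,0} = 1
G(9) = mex{1,1} = 0
G(10) = mex{0,0,0} = 1
G(11) = mex{1,1,1} = 0
G(12) = mex{0,2,0} = 1
G(13) = mex{1,0,1} = 2
G(14) = mex{2,1,0} = 3
G(15) = mex{3,0,1} = 2
G(16) = mex{2,1,2} = 0
G(17) = mex{0,0,0} = 1
G(18) = mex{1,1,1} = 0
G(19) = mex{0,2,0} = 1
G(20) = mex{1,3,1} = 0
G(21) = mex{0,2,0} = 1
G(22) = mex{1,0,1} = 2
G(23) = mex{2,1,2} = 0
G(24) = mex{0,0,3} = 1
G(25) = mex{1,1,2} = 0

0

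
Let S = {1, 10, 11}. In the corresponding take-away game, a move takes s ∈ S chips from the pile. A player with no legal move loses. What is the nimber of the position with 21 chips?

1

n :  0  1  2  3  4  5  6  7  8  9 10 11 12 13 14 15 16 17 18 19 20 21
G :  0  1  0  1  0  1  0  1  0  1  2  3  2  3  2  3  2  3  2  3  0  1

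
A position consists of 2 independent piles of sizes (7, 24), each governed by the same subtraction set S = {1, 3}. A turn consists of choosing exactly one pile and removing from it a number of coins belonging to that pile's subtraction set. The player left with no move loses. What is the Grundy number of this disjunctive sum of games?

1

All piles use S = {1, 3}:
n :  0  1  2  3  4  5  6  7  8  9 10 11 12 13 14 15 16 17 18 19 20 21 22 23 24
G :  0  1  0  1  0  1  0  1  0  1  0  1  0  1  0  1  0  1  0  1  0  1  0  1  0
Pile A: G(7) = 1.
Pile B: G(24) = 0.
Combined Grundy value = 1 ⊕ 0 = 1.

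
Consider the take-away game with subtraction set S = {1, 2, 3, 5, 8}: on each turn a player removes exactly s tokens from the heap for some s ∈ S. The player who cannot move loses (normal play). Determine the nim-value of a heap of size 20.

0

n :  0  1  2  3  4  5  6  7  8  9 10 11 12 13 14 15 16 17 18 19 20
G :  0  1  2  3  0  1  2  3  4  5  0  1  2  3  0  1  2  3  4  5  0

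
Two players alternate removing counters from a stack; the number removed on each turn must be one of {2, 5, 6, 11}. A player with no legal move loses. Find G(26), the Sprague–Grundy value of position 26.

n :  0  1  2  3  4  5  6  7  8  9 10 11 12 13 14 15 16 17 18 19 20 21 22 23 24 25 26
G :  0  0  1  1  0  2  1  3  0  2  1  3  2  2  3  3  0  0  1  1  0  2  1  3  0  2  1

1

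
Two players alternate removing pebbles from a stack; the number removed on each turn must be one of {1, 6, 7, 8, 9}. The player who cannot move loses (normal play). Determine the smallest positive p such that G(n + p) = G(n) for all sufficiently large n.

n :  0  1  2  3  4  5  6  7  8  9 10 11 12 13 14 15 16 17 18 19 20 21 22 23 24 25 26 27 28 29
G :  0  1  0  1  0  1  2  3  2  3  2  3  4  5  0  1  0  1  0  1  2  3  2  3  2  3  4  5  0  1
G(n+14) = G(n) holds for n = 0,…,8 (a full window of length max(S) = 9), so the sequence is purely periodic with period 14.

14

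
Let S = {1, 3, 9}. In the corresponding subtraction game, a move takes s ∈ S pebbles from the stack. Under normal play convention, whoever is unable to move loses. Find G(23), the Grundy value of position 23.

G(0) = 0
G(1) = mex{0} = 1
G(2) = mex{1} = 0
G(3) = mex{0,0} = 1
G(4) = mex{1,1} = 0
G(5) = mex{0,0} = 1
G(6) = mex{1,1} = 0
G(7) = mex{0,0} = 1
G(8) = mex{1,1} = 0
G(9) = mex{0,0,0} = 1
G(10) = mex{1,1,1} = 0
G(11) = mex{0,0,0} = 1
G(12) = mex{1,1,1} = 0
G(13) = mex{0,0,0} = 1
G(14) = mex{1,1,1} = 0
G(15) = mex{0,0,0} = 1
G(16) = mex{1,1,1} = 0
G(17) = mex{0,0,0} = 1
G(18) = mex{1,1,1} = 0
G(19) = mex{0,0,0} = 1
G(20) = mex{1,1,1} = 0
G(21) = mex{0,0,0} = 1
G(22) = mex{1,1,1} = 0
G(23) = mex{0,0,0} = 1

1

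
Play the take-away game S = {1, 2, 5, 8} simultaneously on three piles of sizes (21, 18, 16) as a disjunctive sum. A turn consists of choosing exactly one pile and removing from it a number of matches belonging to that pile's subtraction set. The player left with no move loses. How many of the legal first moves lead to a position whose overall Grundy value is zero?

7

All piles use S = {1, 2, 5, 8}:
G(0) = 0
G(1) = mex{0} = 1
G(2) = mex{1,0} = 2
G(3) = mex{2,1} = 0
G(4) = mex{0,2} = 1
G(5) = mex{1,0,0} = 2
G(6) = mex{2,1,1} = 0
G(7) = mex{0,2,2} = 1
G(8) = mex{1,0,0,0} = 2
G(9) = mex{2,1,1,1} = 0
G(10) = mex{0,2,2,2} = 1
G(11) = mex{1,0,0,0} = 2
G(12) = mex{2,1,1,1} = 0
G(13) = mex{0,2,2,2} = 1
G(14) = mex{1,0,0,0} = 2
G(15) = mex{2,1,1,1} = 0
G(16) = mex{0,2,2,2} = 1
G(17) = mex{1,0,0,0} = 2
G(18) = mex{2,1,1,1} = 0
G(19) = mex{0,2,2,2} = 1
G(20) = mex{1,0,0,0} = 2
G(21) = mex{2,1,1,1} = 0
Pile A: G(21) = 0.
Pile B: G(18) = 0.
Pile C: G(16) = 1.
Combined Grundy value = 0 ⊕ 0 ⊕ 1 = 1.
A winning move leaves total XOR = 0, i.e. changes one component's Grundy value g to g ⊕ X where X is the current total.
Pile A: need g' = 0⊕1 = 1. Options: 21−1→G=2, 21−2→G=1, 21−5→G=1, 21−8→G=1. Hits: 3.
Pile B: need g' = 0⊕1 = 1. Options: 18−1→G=2, 18−2→G=1, 18−5→G=1, 18−8→G=1. Hits: 3.
Pile C: need g' = 1⊕1 = 0. Options: 16−1→G=0, 16−2→G=2, 16−5→G=2, 16−8→G=2. Hits: 1.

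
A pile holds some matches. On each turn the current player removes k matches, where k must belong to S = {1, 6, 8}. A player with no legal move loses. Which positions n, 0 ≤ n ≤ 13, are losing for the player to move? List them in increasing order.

G(0) = 0
G(1) = mex{0} = 1
G(2) = mex{1} = 0
G(3) = mex{0} = 1
G(4) = mex{1} = 0
G(5) = mex{0} = 1
G(6) = mex{1,0} = 2
G(7) = mex{2,1} = 0
G(8) = mex{0,0,0} = 1
G(9) = mex{1,1,1} = 0
G(10) = mex{0,0,0} = 1
G(11) = mex{1,1,1} = 0
G(12) = mex{0,2,0} = 1
G(13) = mex{1,0,1} = 2
P-positions are exactly the n with G(n) = 0.

0, 2, 4, 7, 9, 11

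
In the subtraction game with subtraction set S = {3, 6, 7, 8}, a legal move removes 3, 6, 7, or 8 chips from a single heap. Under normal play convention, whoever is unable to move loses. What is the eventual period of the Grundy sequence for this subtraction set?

11

G(0) = 0
G(1) = mex{} = 0
G(2) = mex{} = 0
G(3) = mex{0} = 1
G(4) = mex{0} = 1
G(5) = mex{0} = 1
G(6) = mex{1,0} = 2
G(7) = mex{1,0,0} = 2
G(8) = mex{1,0,0,0} = 2
G(9) = mex{2,1,0,0} = 3
G(10) = mex{2,1,1,0} = 3
G(11) = mex{2,1,1,1} = 0
G(12) = mex{3,2,1,1} = 0
G(13) = mex{3,2,2,1} = 0
G(14) = mex{0,2,2,2} = 1
G(15) = mex{0,3,2,2} = 1
G(16) = mex{0,3,3,2} = 1
G(17) = mex{1,0,3,3} = 2
G(18) = mex{1,0,0,3} = 2
G(19) = mex{1,0,0,0} = 2
G(20) = mex{2,1,0,0} = 3
G(21) = mex{2,1,1,0} = 3
G(22) = mex{2,1,1,1} = 0
G(23) = mex{3,2,1,1} = 0
G(n+11) = G(n) holds for n = 0,…,7 (a full window of length max(S) = 8), so the sequence is purely periodic with period 11.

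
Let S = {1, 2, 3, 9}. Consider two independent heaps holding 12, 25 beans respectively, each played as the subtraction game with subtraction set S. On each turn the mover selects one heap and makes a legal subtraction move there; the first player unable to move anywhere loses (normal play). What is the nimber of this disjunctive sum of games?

1

All heaps use S = {1, 2, 3, 9}:
G(0) = 0
G(1) = mex{0} = 1
G(2) = mex{1,0} = 2
G(3) = mex{2,1,0} = 3
G(4) = mex{3,2,1} = 0
G(5) = mex{0,3,2} = 1
G(6) = mex{1,0,3} = 2
G(7) = mex{2,1,0} = 3
G(8) = mex{3,2,1} = 0
G(9) = mex{0,3,2,0} = 1
G(10) = mex{1,0,3,1} = 2
G(11) = mex{2,1,0,2} = 3
G(12) = mex{3,2,1,3} = 0
G(13) = mex{0,3,2,0} = 1
G(14) = mex{1,0,3,1} = 2
G(15) = mex{2,1,0,2} = 3
G(16) = mex{3,2,1,3} = 0
G(17) = mex{0,3,2,0} = 1
G(18) = mex{1,0,3,1} = 2
G(19) = mex{2,1,0,2} = 3
G(20) = mex{3,2,1,3} = 0
G(21) = mex{0,3,2,0} = 1
G(22) = mex{1,0,3,1} = 2
G(23) = mex{2,1,0,2} = 3
G(24) = mex{3,2,1,3} = 0
G(25) = mex{0,3,2,0} = 1
Heap A: G(12) = 0.
Heap B: G(25) = 1.
Combined Grundy value = 0 ⊕ 1 = 1.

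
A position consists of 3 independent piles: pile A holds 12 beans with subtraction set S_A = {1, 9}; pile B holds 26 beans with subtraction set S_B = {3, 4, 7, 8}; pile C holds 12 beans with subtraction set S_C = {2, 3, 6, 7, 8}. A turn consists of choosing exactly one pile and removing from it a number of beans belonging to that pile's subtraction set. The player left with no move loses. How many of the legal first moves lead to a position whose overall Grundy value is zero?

Pile A, S = {1, 9}:
G(0) = 0
G(1) = mex{0} = 1
G(2) = mex{1} = 0
G(3) = mex{0} = 1
G(4) = mex{1} = 0
G(5) = mex{0} = 1
G(6) = mex{1} = 0
G(7) = mex{0} = 1
G(8) = mex{1} = 0
G(9) = mex{0,0} = 1
G(10) = mex{1,1} = 0
G(11) = mex{0,0} = 1
G(12) = mex{1,1} = 0
G_A(12) = 0.
Pile B, S = {3, 4, 7, 8}:
G(0) = 0
G(1) = mex{} = 0
G(2) = mex{} = 0
G(3) = mex{0} = 1
G(4) = mex{0,0} = 1
G(5) = mex{0,0} = 1
G(6) = mex{1,0} = 2
G(7) = mex{1,1,0} = 2
G(8) = mex{1,1,0,0} = 2
G(9) = mex{2,1,0,0} = 3
G(10) = mex{2,2,1,0} = 3
G(11) = mex{2,2,1,1} = 0
G(12) = mex{3,2,1,1} = 0
G(13) = mex{3,3,2,1} = 0
G(14) = mex{0,3,2,2} = 1
G(15) = mex{0,0,2,2} = 1
G(16) = mex{0,0,3,2} = 1
G(17) = mex{1,0,3,3} = 2
G(18) = mex{1,1,0,3} = 2
G(19) = mex{1,1,0,0} = 2
G(20) = mex{2,1,0,0} = 3
G(21) = mex{2,2,1,0} = 3
G(22) = mex{2,2,1,1} = 0
G(23) = mex{3,2,1,1} = 0
G(24) = mex{3,3,2,1} = 0
G(25) = mex{0,3,2,2} = 1
G(26) = mex{0,0,2,2} = 1
G_B(26) = 1.
Pile C, S = {2, 3, 6, 7, 8}:
n :  0  1  2  3  4  5  6  7  8  9 10 11 12
G :  0  0  1  1  2  0  3  1  2  2  0  3  1
G_C(12) = 1.
Combined Grundy value = 0 ⊕ 1 ⊕ 1 = 0.
A winning move leaves total XOR = 0, i.e. changes one component's Grundy value g to g ⊕ X where X is the current total.
Pile A: target g' = 0⊕0 = 0, but every legal move changes the Grundy value (mex property), so 0 moves.
Pile B: target g' = 1⊕0 = 1, but every legal move changes the Grundy value (mex property), so 0 moves.
Pile C: target g' = 1⊕0 = 1, but every legal move changes the Grundy value (mex property), so 0 moves.

0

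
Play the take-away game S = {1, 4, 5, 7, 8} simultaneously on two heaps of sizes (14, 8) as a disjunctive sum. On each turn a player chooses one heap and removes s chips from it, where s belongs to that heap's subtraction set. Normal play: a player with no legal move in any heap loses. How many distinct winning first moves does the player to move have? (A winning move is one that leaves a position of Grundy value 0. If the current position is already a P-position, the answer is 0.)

All heaps use S = {1, 4, 5, 7, 8}:
G(0) = 0
G(1) = mex{0} = 1
G(2) = mex{1} = 0
G(3) = mex{0} = 1
G(4) = mex{1,0} = 2
G(5) = mex{2,1,0} = 3
G(6) = mex{3,0,1} = 2
G(7) = mex{2,1,0,0} = 3
G(8) = mex{3,2,1,1,0} = 4
G(9) = mex{4,3,2,0,1} = 5
G(10) = mex{5,2,3,1,0} = 4
G(11) = mex{4,3,2,2,1} = 0
G(12) = mex{0,4,3,3,2} = 1
G(13) = mex{1,5,4,2,3} = 0
G(14) = mex{0,4,5,3,2} = 1
Heap A: G(14) = 1.
Heap B: G(8) = 4.
Combined Grundy value = 1 ⊕ 4 = 5.
A winning move leaves total XOR = 0, i.e. changes one component's Grundy value g to g ⊕ X where X is the current total.
Heap A: need g' = 1⊕5 = 4. Options: 14−1→G=0, 14−4→G=4, 14−5→G=5, 14−7→G=3, 14−8→G=2. Hits: 1.
Heap B: need g' = 4⊕5 = 1. Options: 8−1→G=3, 8−4→G=2, 8−5→G=1, 8−7→G=1, 8−8→G=0. Hits: 2.

3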